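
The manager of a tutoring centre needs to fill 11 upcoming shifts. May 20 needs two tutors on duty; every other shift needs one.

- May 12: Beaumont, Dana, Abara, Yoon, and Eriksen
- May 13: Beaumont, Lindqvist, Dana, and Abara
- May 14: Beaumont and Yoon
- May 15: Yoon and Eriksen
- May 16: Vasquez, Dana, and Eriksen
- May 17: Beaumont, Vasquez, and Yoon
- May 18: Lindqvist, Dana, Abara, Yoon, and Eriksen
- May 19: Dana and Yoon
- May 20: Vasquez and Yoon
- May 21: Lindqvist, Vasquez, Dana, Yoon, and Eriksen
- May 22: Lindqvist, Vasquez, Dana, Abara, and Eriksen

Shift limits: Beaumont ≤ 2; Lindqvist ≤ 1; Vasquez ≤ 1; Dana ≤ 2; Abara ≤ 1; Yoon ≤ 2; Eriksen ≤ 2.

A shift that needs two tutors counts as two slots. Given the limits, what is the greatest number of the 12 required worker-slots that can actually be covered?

11

Total capacity across all tutors is 2+1+1+2+1+2+2 = 11, and 12 slots are needed, so at most 11 can be filled.
An assignment achieving 11: May 12→Abara, May 13→Lindqvist, May 14→Beaumont, May 15→Yoon, May 16→Dana, May 17→Beaumont, May 18→Eriksen, May 19→Dana, May 20→Vasquez+Yoon, May 21→Eriksen.
Loads: Beaumont 2/2, Lindqvist 1/1, Vasquez 1/1, Dana 2/2, Abara 1/1, Yoon 2/2, Eriksen 2/2.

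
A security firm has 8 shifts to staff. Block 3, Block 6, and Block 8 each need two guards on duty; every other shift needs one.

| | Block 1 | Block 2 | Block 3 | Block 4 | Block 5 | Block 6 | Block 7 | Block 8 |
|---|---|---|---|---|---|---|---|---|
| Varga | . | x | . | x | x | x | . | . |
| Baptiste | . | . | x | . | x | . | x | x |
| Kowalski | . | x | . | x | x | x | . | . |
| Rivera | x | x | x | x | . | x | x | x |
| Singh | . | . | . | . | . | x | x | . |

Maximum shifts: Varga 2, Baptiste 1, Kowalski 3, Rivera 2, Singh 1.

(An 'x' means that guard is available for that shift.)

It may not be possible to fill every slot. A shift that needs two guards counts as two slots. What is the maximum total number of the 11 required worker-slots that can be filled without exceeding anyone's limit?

Total capacity across all guards is 2+1+3+2+1 = 9, and 11 slots are needed, so at most 9 can be filled.
An assignment achieving 9: Block 1→Rivera, Block 2→Varga, Block 3→Baptiste+Rivera, Block 4→Kowalski, Block 5→Kowalski, Block 6→Varga+Kowalski, Block 7→Singh.
Loads: Varga 2/2, Baptiste 1/1, Kowalski 3/3, Rivera 2/2, Singh 1/1.

9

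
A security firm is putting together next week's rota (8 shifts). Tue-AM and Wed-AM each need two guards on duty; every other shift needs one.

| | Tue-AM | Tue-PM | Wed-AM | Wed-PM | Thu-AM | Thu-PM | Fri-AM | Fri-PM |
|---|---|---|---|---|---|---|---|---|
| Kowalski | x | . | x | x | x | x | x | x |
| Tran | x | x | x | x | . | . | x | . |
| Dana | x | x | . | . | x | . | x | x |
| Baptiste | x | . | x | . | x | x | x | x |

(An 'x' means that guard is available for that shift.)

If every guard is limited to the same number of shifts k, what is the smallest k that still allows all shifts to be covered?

3

With 4 guards and 10 worker-slots to fill, someone must work at least ⌈10/4⌉ = 3 shifts, so k ≥ 3.
k = 3 works: Tue-AM→Dana+Baptiste, Tue-PM→Tran, Wed-AM→Kowalski+Tran, Wed-PM→Kowalski, Thu-AM→Dana, Thu-PM→Kowalski, Fri-AM→Tran, Fri-PM→Dana.
Loads: Kowalski 3, Tran 3, Dana 3, Baptiste 1 — all ≤ 3.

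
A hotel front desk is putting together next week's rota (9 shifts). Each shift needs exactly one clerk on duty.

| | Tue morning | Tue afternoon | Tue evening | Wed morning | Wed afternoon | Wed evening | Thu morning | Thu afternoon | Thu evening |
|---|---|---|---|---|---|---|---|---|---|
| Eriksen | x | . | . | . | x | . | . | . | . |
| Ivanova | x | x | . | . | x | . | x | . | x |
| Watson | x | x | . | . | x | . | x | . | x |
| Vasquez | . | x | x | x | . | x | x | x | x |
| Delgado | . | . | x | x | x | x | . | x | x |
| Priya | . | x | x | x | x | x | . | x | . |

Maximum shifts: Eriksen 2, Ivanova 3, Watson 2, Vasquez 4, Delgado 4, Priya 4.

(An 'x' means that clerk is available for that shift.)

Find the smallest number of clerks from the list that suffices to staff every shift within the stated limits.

3

9 slots to fill and no one can take more than 4, so at least ⌈9/4⌉ = 3 clerks are needed.
Eriksen, Ivanova, and Vasquez alone can cover everything: Tue morning→Eriksen, Tue afternoon→Ivanova, Tue evening→Vasquez, Wed morning→Vasquez, Wed afternoon→Eriksen, Wed evening→Vasquez, Thu morning→Ivanova, Thu afternoon→Vasquez, Thu evening→Ivanova.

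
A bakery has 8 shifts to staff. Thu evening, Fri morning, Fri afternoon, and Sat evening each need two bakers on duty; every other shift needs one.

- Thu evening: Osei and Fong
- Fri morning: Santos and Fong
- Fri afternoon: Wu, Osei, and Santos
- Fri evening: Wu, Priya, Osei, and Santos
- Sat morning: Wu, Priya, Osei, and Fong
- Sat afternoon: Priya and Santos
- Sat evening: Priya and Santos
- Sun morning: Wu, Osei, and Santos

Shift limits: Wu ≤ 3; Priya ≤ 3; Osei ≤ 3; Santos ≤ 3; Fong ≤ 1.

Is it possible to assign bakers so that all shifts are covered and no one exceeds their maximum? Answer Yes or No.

No

Total capacity is 13 and 12 slots are needed, so capacity alone doesn't rule it out.
Shifts {Thu evening, Fri morning} need 4 worker-slots in total, but the bakers available for any of those shifts (Osei, Santos, and Fong) can supply at most 3 among them. So no valid schedule exists.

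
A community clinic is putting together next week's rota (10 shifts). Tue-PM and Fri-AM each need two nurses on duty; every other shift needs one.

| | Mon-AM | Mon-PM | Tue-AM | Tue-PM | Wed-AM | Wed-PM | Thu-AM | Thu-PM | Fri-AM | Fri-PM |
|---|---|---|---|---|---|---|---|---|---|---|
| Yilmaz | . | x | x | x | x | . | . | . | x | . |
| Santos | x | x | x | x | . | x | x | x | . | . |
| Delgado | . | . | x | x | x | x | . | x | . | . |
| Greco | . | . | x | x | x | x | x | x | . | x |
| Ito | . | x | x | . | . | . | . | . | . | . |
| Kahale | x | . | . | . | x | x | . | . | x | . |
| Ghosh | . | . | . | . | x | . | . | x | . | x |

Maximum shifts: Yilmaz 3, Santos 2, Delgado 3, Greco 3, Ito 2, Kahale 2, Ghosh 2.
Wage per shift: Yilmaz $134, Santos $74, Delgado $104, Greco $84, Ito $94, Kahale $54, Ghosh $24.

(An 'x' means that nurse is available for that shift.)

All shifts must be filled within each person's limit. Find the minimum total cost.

Fri-AM can only be covered by Yilmaz and Kahale, so that assignment is forced.
Picking the cheapest available nurse for each shift independently would cost $748, but that ignores the shift limits.
An optimal schedule: Mon-AM→Kahale, Mon-PM→Ito, Tue-AM→Ito, Tue-PM→Santos+Greco, Wed-AM→Greco, Wed-PM→Greco, Thu-AM→Santos, Thu-PM→Ghosh, Fri-AM→Kahale+Yilmaz, Fri-PM→Ghosh.
Total: 54 + 94 + 94 + 74 + 84 + 84 + 84 + 74 + 24 + 54 + 134 + 24 = $878.

$878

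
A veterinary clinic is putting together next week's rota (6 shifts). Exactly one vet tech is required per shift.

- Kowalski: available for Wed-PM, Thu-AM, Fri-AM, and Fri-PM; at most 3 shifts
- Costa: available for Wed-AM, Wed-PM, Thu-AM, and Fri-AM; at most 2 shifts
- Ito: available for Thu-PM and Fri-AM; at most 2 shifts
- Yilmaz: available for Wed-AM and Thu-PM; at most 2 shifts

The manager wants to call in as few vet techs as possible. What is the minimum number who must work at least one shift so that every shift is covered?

6 slots to fill and no one can take more than 3, so at least ⌈6/3⌉ = 2 vet techs are needed.
Any 2 vet techs together have capacity at most 3+2 = 5 < 6 slots, so 2 can never suffice.
Kowalski, Costa, and Ito alone can cover everything: Wed-AM→Costa, Wed-PM→Kowalski, Thu-AM→Kowalski, Thu-PM→Ito, Fri-AM→Costa, Fri-PM→Kowalski.

3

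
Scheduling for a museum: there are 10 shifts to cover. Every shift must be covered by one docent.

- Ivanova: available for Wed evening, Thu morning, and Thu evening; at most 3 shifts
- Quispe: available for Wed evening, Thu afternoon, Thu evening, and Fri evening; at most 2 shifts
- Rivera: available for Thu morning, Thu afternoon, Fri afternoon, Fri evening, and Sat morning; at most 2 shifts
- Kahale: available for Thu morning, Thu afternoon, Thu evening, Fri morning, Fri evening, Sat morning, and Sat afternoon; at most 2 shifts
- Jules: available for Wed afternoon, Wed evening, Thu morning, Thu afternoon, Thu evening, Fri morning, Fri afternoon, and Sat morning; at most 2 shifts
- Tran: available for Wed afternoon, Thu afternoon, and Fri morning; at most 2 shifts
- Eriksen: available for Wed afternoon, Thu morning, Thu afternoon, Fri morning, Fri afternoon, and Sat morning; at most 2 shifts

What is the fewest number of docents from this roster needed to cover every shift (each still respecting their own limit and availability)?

5

10 slots to fill and no one can take more than 3, so at least ⌈10/3⌉ = 4 docents are needed.
Any 4 docents together have capacity at most 3+2+2+2 = 9 < 10 slots, so 4 can never suffice.
Ivanova, Quispe, Rivera, Kahale, and Jules alone can cover everything: Wed afternoon→Jules, Wed evening→Ivanova, Thu morning→Ivanova, Thu afternoon→Quispe, Thu evening→Ivanova, Fri morning→Kahale, Fri afternoon→Rivera, Fri evening→Quispe, Sat morning→Rivera, Sat afternoon→Kahale.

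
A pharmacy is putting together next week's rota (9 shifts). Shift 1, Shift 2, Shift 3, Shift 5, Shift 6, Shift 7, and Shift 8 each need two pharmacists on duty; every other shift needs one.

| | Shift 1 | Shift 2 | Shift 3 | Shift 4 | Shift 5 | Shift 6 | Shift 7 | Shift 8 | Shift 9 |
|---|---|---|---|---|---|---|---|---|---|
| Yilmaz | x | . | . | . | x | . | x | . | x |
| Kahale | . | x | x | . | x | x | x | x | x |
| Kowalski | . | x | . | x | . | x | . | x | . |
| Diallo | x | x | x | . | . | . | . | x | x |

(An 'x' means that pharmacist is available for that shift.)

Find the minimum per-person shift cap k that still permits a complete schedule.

With 4 pharmacists and 16 worker-slots to fill, someone must work at least ⌈16/4⌉ = 4 shifts, so k ≥ 4.
k = 4 works: Shift 1→Yilmaz+Diallo, Shift 2→Kowalski+Diallo, Shift 3→Kahale+Diallo, Shift 4→Kowalski, Shift 5→Yilmaz+Kahale, Shift 6→Kahale+Kowalski, Shift 7→Yilmaz+Kahale, Shift 8→Kowalski+Diallo, Shift 9→Yilmaz.
Loads: Yilmaz 4, Kahale 4, Kowalski 4, Diallo 4 — all ≤ 4.

4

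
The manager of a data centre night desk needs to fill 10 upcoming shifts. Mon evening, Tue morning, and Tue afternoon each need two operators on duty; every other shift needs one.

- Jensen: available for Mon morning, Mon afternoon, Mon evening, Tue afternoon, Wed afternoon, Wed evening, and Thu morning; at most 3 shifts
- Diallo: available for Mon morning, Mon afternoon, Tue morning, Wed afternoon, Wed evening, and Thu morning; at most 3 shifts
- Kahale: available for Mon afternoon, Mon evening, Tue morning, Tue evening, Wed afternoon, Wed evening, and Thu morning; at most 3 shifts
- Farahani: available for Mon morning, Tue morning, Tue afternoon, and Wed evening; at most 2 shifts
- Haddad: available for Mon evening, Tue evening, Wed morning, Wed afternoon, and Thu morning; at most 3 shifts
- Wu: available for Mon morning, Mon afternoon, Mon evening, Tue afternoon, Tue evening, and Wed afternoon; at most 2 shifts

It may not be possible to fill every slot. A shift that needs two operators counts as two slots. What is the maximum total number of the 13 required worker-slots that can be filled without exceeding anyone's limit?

13

Total capacity across all operators is 3+3+3+2+3+2 = 16, and 13 slots are needed, so at most 13 can be filled.
An assignment achieving 13: Mon morning→Jensen, Mon afternoon→Jensen, Mon evening→Kahale+Haddad, Tue morning→Diallo+Kahale, Tue afternoon→Jensen+Farahani, Tue evening→Kahale, Wed morning→Haddad, Wed afternoon→Haddad, Wed evening→Diallo, Thu morning→Diallo.
Loads: Jensen 3/3, Diallo 3/3, Kahale 3/3, Farahani 1/2, Haddad 3/3, Wu 0/2.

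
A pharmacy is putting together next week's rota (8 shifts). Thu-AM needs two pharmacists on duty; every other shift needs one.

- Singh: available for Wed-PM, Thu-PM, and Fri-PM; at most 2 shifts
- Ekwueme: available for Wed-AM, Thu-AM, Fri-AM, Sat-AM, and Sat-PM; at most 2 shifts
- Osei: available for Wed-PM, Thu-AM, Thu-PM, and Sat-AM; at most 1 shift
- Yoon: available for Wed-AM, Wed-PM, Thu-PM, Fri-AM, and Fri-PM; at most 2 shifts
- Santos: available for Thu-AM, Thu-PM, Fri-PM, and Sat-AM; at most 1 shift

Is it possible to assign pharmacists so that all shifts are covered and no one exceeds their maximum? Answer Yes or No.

Total capacity is 2+2+1+2+1 = 8 but 9 worker-slots are needed — infeasible.

No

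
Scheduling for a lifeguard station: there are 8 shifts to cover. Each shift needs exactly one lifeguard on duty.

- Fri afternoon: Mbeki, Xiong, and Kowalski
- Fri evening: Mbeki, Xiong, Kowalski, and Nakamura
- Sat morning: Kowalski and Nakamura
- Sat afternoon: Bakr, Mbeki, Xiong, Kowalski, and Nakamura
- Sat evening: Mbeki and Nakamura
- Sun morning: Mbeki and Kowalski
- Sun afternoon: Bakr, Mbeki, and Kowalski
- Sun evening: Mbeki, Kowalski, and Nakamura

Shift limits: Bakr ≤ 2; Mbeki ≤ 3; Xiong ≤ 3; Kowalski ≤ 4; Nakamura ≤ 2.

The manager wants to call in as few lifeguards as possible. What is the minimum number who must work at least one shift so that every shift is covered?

8 slots to fill and no one can take more than 4, so at least ⌈8/4⌉ = 2 lifeguards are needed.
Any 2 lifeguards together have capacity at most 4+3 = 7 < 8 slots, so 2 can never suffice.
Bakr, Mbeki, and Kowalski alone can cover everything: Fri afternoon→Mbeki, Fri evening→Mbeki, Sat morning→Kowalski, Sat afternoon→Bakr, Sat evening→Mbeki, Sun morning→Kowalski, Sun afternoon→Bakr, Sun evening→Kowalski.

3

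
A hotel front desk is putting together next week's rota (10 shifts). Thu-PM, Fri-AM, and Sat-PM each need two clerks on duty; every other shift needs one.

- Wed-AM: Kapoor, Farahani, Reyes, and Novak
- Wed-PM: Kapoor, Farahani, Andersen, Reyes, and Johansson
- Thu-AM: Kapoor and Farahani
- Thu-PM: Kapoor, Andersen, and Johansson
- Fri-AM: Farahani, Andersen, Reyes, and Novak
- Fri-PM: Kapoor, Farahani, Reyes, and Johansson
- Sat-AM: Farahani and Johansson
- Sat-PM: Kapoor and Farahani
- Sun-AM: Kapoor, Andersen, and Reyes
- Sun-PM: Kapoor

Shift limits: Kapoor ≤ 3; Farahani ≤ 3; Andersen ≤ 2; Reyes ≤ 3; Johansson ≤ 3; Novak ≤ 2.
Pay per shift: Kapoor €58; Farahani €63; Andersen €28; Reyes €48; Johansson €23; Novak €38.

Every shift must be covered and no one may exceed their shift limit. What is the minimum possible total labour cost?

€534

Sat-PM can only be covered by Kapoor and Farahani, so that assignment is forced.
Sun-PM can only be covered by Kapoor, so that assignment is forced.
Picking the cheapest available clerk for each shift independently would cost €489, but that ignores the shift limits.
An optimal schedule: Wed-AM→Novak, Wed-PM→Reyes, Thu-AM→Kapoor, Thu-PM→Johansson+Andersen, Fri-AM→Novak+Reyes, Fri-PM→Johansson, Sat-AM→Johansson, Sat-PM→Kapoor+Farahani, Sun-AM→Andersen, Sun-PM→Kapoor.
Total: 38 + 48 + 58 + 23 + 28 + 38 + 48 + 23 + 23 + 58 + 63 + 28 + 58 = €534.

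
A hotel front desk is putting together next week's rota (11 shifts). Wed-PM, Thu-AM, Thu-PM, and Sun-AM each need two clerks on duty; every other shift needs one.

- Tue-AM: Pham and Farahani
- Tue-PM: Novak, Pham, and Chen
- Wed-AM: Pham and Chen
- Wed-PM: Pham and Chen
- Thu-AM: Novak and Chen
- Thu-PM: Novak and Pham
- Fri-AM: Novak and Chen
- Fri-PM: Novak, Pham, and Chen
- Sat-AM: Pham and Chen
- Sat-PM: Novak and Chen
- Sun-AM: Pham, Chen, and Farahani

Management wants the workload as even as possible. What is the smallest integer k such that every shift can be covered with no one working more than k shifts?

5

With 4 clerks and 15 worker-slots to fill, someone must work at least ⌈15/4⌉ = 4 shifts, so k ≥ 4.
k = 4 is infeasible (exhaustive check).
k = 5 works: Tue-AM→Pham, Tue-PM→Novak, Wed-AM→Pham, Wed-PM→Pham+Chen, Thu-AM→Novak+Chen, Thu-PM→Novak+Pham, Fri-AM→Novak, Fri-PM→Chen, Sat-AM→Pham, Sat-PM→Novak, Sun-AM→Chen+Farahani.
Loads: Novak 5, Pham 5, Chen 4, Farahani 1 — all ≤ 5.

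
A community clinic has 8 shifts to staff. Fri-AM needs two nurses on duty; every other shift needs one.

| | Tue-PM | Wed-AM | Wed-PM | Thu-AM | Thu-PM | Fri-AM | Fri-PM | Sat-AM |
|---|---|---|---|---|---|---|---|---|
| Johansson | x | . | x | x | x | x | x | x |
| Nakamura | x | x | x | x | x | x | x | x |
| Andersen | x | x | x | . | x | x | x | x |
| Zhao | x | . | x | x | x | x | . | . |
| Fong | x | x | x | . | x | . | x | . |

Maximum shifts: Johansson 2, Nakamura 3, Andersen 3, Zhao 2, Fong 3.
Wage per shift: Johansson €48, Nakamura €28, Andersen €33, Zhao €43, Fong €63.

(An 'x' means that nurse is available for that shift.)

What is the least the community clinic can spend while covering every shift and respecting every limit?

€317

Picking the cheapest available nurse for each shift independently would cost €257, but that ignores the shift limits.
An optimal schedule: Tue-PM→Andersen, Wed-AM→Nakamura, Wed-PM→Andersen, Thu-AM→Nakamura, Thu-PM→Zhao, Fri-AM→Zhao+Johansson, Fri-PM→Andersen, Sat-AM→Nakamura.
Total: 33 + 28 + 33 + 28 + 43 + 43 + 48 + 33 + 28 = €317.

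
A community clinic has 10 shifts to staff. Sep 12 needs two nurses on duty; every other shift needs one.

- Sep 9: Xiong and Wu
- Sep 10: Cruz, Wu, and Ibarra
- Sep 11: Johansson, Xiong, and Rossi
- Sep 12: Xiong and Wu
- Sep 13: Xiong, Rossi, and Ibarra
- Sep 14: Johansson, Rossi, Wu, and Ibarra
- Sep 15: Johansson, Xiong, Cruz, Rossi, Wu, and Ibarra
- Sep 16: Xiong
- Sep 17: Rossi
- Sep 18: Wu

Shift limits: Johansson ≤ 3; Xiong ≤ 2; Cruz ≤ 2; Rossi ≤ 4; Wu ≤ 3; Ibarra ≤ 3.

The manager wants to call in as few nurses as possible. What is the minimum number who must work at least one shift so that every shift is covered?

11 slots to fill and no one can take more than 4, so at least ⌈11/4⌉ = 3 nurses are needed.
Any 3 nurses together have capacity at most 4+3+3 = 10 < 11 slots, so 3 can never suffice.
Xiong, Cruz, Rossi, and Wu alone can cover everything: Sep 9→Wu, Sep 10→Cruz, Sep 11→Rossi, Sep 12→Xiong+Wu, Sep 13→Rossi, Sep 14→Rossi, Sep 15→Cruz, Sep 16→Xiong, Sep 17→Rossi, Sep 18→Wu.

4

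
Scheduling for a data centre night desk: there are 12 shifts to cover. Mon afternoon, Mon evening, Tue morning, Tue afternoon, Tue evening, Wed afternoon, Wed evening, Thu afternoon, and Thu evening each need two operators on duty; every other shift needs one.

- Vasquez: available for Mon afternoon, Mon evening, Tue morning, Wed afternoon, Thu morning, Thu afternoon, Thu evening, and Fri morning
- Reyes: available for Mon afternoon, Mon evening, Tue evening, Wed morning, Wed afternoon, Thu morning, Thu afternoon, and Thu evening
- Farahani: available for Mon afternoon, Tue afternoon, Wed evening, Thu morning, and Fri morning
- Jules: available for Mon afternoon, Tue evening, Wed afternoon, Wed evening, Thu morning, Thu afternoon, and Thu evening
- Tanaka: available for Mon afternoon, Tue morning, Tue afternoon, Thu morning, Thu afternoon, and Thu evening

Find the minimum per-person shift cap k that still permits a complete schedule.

5

With 5 operators and 21 worker-slots to fill, someone must work at least ⌈21/5⌉ = 5 shifts, so k ≥ 5.
k = 5 works: Mon afternoon→Farahani+Jules, Mon evening→Vasquez+Reyes, Tue morning→Vasquez+Tanaka, Tue afternoon→Farahani+Tanaka, Tue evening→Reyes+Jules, Wed morning→Reyes, Wed afternoon→Vasquez+Reyes, Wed evening→Farahani+Jules, Thu morning→Vasquez, Thu afternoon→Reyes+Jules, Thu evening→Jules+Tanaka, Fri morning→Vasquez.
Loads: Vasquez 5, Reyes 5, Farahani 3, Jules 5, Tanaka 3 — all ≤ 5.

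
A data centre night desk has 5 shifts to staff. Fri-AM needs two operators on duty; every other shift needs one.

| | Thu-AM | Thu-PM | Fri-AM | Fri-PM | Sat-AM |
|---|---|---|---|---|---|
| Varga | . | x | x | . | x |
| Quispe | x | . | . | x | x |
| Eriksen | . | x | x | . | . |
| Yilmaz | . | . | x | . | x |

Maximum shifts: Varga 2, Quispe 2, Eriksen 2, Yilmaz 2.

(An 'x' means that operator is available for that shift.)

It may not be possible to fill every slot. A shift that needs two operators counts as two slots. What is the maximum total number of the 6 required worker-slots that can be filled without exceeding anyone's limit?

6

Total capacity across all operators is 2+2+2+2 = 8, and 6 slots are needed, so at most 6 can be filled.
An assignment achieving 6: Thu-AM→Quispe, Thu-PM→Varga, Fri-AM→Varga+Eriksen, Fri-PM→Quispe, Sat-AM→Yilmaz.
Loads: Varga 2/2, Quispe 2/2, Eriksen 1/2, Yilmaz 1/2.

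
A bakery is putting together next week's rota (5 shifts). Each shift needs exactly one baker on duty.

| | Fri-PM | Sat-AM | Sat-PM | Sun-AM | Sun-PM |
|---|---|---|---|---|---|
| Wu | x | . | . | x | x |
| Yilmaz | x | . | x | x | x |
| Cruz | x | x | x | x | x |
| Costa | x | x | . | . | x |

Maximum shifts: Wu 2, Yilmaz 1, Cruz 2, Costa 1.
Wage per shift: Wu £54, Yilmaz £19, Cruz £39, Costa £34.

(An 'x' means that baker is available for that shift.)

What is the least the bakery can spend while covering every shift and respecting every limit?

£185

Picking the cheapest available baker for each shift independently would cost £110, but that ignores the shift limits.
An optimal schedule: Fri-PM→Cruz, Sat-AM→Costa, Sat-PM→Yilmaz, Sun-AM→Cruz, Sun-PM→Wu.
Total: 39 + 34 + 19 + 39 + 54 = £185.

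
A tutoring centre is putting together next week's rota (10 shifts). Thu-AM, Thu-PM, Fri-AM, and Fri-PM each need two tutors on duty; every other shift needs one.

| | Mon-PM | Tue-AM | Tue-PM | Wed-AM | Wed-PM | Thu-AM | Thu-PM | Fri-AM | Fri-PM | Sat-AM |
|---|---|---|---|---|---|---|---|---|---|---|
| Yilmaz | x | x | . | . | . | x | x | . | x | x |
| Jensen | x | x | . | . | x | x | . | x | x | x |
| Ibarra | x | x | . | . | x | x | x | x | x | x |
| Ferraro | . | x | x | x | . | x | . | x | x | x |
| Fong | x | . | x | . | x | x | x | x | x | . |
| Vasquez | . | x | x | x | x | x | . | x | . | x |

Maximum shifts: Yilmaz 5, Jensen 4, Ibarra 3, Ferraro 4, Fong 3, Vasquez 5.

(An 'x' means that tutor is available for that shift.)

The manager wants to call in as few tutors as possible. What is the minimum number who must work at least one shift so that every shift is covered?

14 slots to fill and no one can take more than 5, so at least ⌈14/5⌉ = 3 tutors are needed.
No set of 3 tutors can cover every shift (each such set leaves at least one shift with no one available or exceeds a cap).
Yilmaz, Jensen, Ibarra, and Ferraro alone can cover everything: Mon-PM→Yilmaz, Tue-AM→Yilmaz, Tue-PM→Ferraro, Wed-AM→Ferraro, Wed-PM→Jensen, Thu-AM→Yilmaz+Jensen, Thu-PM→Yilmaz+Ibarra, Fri-AM→Jensen+Ibarra, Fri-PM→Jensen+Ibarra, Sat-AM→Yilmaz.

4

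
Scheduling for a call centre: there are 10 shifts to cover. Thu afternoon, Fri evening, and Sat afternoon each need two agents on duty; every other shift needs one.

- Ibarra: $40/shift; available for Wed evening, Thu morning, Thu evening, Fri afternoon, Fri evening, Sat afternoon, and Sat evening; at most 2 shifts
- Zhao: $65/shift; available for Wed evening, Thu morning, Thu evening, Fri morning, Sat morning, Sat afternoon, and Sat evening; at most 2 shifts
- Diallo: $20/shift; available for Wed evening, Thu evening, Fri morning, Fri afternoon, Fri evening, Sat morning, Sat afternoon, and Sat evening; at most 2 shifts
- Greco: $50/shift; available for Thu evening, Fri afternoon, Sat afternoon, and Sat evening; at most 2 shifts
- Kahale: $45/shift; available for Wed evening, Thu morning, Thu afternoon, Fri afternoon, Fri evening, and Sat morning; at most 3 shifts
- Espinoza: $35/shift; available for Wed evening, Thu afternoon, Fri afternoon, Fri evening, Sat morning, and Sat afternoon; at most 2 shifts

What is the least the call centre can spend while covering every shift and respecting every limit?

Thu afternoon can only be covered by Kahale and Espinoza, so that assignment is forced.
Picking the cheapest available agent for each shift independently would cost $350, but that ignores the shift limits.
An optimal schedule: Wed evening→Kahale, Thu morning→Ibarra, Thu afternoon→Kahale+Espinoza, Thu evening→Ibarra, Fri morning→Zhao, Fri afternoon→Greco, Fri evening→Diallo+Kahale, Sat morning→Zhao, Sat afternoon→Greco+Espinoza, Sat evening→Diallo.
Total: 45 + 40 + 45 + 35 + 40 + 65 + 50 + 20 + 45 + 65 + 50 + 35 + 20 = $555.

$555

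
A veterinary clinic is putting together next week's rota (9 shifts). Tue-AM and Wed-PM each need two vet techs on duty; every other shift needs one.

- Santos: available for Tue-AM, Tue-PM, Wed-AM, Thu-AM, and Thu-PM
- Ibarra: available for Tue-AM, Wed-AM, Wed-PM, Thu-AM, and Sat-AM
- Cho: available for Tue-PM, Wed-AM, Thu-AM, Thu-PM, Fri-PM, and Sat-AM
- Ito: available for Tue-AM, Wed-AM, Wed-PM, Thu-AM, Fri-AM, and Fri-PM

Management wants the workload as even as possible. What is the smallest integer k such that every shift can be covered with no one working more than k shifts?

With 4 vet techs and 11 worker-slots to fill, someone must work at least ⌈11/4⌉ = 3 shifts, so k ≥ 3.
k = 3 works: Tue-AM→Santos+Ibarra, Tue-PM→Santos, Wed-AM→Cho, Wed-PM→Ibarra+Ito, Thu-AM→Cho, Thu-PM→Santos, Fri-AM→Ito, Fri-PM→Cho, Sat-AM→Ibarra.
Loads: Santos 3, Ibarra 3, Cho 3, Ito 2 — all ≤ 3.

3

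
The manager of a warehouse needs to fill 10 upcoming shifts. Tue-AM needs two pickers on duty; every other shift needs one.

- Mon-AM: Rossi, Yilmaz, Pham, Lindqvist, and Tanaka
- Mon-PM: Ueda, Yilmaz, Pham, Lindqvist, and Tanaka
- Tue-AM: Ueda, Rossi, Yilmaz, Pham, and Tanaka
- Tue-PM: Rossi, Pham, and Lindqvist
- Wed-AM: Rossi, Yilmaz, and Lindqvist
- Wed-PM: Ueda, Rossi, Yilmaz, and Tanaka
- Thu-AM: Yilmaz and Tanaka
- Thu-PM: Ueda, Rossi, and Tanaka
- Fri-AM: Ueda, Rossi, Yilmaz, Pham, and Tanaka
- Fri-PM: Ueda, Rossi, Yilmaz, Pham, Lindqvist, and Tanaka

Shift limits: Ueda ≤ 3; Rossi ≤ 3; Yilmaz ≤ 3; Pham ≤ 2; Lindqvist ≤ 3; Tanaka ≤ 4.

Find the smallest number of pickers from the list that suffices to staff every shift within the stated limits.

11 slots to fill and no one can take more than 4, so at least ⌈11/4⌉ = 3 pickers are needed.
Any 3 pickers together have capacity at most 4+3+3 = 10 < 11 slots, so 3 can never suffice.
Ueda, Rossi, Yilmaz, and Pham alone can cover everything: Mon-AM→Rossi, Mon-PM→Ueda, Tue-AM→Yilmaz+Pham, Tue-PM→Rossi, Wed-AM→Rossi, Wed-PM→Ueda, Thu-AM→Yilmaz, Thu-PM→Ueda, Fri-AM→Yilmaz, Fri-PM→Pham.

4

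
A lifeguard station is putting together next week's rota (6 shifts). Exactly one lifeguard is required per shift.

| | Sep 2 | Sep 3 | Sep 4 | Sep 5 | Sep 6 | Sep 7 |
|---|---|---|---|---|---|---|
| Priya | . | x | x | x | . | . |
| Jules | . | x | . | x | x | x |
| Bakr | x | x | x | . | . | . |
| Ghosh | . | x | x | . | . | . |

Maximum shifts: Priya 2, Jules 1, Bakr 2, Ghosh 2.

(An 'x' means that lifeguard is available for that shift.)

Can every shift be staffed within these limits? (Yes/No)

No

Total capacity is 7 and 6 slots are needed, so capacity alone doesn't rule it out.
Shifts {Sep 6, Sep 7} need 2 worker-slots in total, but the lifeguards available for any of those shifts (Jules) can supply at most 1 among them. So no valid schedule exists.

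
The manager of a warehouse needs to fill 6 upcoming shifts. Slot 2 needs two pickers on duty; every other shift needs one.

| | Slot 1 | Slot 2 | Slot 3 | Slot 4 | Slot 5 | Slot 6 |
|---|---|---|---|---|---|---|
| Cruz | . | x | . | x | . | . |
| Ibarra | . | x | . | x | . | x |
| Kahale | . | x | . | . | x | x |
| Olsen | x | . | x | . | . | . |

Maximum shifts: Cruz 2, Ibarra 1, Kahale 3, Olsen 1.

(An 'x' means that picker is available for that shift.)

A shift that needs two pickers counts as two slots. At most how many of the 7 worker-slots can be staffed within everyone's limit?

6

Total capacity across all pickers is 2+1+3+1 = 7, and 7 slots are needed, so at most 7 can be filled.
Shifts {Slot 1, Slot 3} need 2 slots but only Olsen are available for them, supplying at most 1 — so at least 1 slot must go unfilled.
An assignment achieving 6: Slot 1→Olsen, Slot 2→Cruz+Kahale, Slot 4→Cruz, Slot 5→Kahale, Slot 6→Ibarra.
Loads: Cruz 2/2, Ibarra 1/1, Kahale 2/3, Olsen 1/1.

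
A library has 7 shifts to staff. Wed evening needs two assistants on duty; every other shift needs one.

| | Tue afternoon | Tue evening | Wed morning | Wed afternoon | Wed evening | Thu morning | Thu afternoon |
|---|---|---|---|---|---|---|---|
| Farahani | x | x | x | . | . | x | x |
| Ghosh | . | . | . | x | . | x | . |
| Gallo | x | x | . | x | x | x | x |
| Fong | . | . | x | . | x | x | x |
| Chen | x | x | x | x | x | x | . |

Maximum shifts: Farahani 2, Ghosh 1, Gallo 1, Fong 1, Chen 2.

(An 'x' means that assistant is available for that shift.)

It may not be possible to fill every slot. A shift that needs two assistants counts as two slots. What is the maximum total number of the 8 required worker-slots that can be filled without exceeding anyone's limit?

Total capacity across all assistants is 2+1+1+1+2 = 7, and 8 slots are needed, so at most 7 can be filled.
An assignment achieving 7: Tue afternoon→Farahani, Tue evening→Farahani, Wed morning→Fong, Wed afternoon→Ghosh, Wed evening→Gallo+Chen, Thu morning→Chen.
Loads: Farahani 2/2, Ghosh 1/1, Gallo 1/1, Fong 1/1, Chen 2/2.

7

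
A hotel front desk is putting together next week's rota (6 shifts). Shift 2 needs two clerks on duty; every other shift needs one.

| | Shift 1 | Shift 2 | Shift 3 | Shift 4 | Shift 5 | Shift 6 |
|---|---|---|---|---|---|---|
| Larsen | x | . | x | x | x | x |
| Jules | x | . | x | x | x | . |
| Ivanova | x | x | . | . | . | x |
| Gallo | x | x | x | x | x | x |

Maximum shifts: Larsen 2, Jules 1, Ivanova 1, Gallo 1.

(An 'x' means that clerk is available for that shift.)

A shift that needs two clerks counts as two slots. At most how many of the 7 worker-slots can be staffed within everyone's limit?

Total capacity across all clerks is 2+1+1+1 = 5, and 7 slots are needed, so at most 5 can be filled.
An assignment achieving 5: Shift 2→Ivanova+Gallo, Shift 3→Larsen, Shift 4→Larsen, Shift 5→Jules.
Loads: Larsen 2/2, Jules 1/1, Ivanova 1/1, Gallo 1/1.

5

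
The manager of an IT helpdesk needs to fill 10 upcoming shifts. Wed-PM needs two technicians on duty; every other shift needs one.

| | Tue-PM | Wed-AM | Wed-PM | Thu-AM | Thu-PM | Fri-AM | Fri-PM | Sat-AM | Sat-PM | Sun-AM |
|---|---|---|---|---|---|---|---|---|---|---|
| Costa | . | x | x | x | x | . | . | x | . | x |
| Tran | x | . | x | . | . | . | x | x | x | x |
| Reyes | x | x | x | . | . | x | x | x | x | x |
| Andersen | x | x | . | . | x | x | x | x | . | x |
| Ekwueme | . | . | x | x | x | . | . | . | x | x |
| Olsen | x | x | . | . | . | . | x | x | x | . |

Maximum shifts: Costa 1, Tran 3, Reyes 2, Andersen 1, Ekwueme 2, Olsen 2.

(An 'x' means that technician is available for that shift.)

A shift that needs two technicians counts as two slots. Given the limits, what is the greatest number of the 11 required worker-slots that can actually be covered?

11

Total capacity across all technicians is 1+3+2+1+2+2 = 11, and 11 slots are needed, so at most 11 can be filled.
An assignment achieving 11: Tue-PM→Tran, Wed-AM→Reyes, Wed-PM→Tran+Ekwueme, Thu-AM→Costa, Thu-PM→Andersen, Fri-AM→Reyes, Fri-PM→Tran, Sat-AM→Olsen, Sat-PM→Olsen, Sun-AM→Ekwueme.
Loads: Costa 1/1, Tran 3/3, Reyes 2/2, Andersen 1/1, Ekwueme 2/2, Olsen 2/2.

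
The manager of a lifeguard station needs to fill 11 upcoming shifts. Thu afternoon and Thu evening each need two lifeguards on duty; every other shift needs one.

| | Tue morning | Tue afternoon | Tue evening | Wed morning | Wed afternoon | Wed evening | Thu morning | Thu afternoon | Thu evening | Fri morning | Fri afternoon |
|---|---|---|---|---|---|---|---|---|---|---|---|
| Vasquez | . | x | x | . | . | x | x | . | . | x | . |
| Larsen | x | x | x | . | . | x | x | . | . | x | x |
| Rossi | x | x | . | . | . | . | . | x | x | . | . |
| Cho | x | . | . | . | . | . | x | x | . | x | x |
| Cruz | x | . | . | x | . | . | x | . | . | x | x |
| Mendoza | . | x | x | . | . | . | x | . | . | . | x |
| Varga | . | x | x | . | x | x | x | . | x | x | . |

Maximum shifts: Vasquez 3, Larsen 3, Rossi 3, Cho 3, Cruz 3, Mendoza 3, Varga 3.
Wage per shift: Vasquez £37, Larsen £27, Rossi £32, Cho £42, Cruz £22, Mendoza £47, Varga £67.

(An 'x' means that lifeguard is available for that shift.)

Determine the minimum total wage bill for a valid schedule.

£456

Wed morning can only be covered by Cruz, so that assignment is forced.
Wed afternoon can only be covered by Varga, so that assignment is forced.
Thu afternoon can only be covered by Rossi and Cho, so that assignment is forced.
Picking the cheapest available lifeguard for each shift independently would cost £431, but that ignores the shift limits.
An optimal schedule: Tue morning→Cruz, Tue afternoon→Rossi, Tue evening→Larsen, Wed morning→Cruz, Wed afternoon→Varga, Wed evening→Larsen, Thu morning→Vasquez, Thu afternoon→Rossi+Cho, Thu evening→Rossi+Varga, Fri morning→Larsen, Fri afternoon→Cruz.
Total: 22 + 32 + 27 + 22 + 67 + 27 + 37 + 32 + 42 + 32 + 67 + 27 + 22 = £456.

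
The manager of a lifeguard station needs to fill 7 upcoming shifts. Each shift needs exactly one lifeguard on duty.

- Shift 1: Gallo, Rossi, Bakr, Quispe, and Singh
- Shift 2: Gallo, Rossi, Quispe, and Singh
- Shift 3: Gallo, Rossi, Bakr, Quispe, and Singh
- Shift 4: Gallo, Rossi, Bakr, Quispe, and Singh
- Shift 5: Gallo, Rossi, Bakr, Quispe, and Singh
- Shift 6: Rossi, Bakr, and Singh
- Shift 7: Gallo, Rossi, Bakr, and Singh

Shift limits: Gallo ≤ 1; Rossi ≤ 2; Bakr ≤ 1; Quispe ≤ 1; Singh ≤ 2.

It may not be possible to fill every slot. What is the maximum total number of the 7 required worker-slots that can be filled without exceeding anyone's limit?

7

Total capacity across all lifeguards is 1+2+1+1+2 = 7, and 7 slots are needed, so at most 7 can be filled.
An assignment achieving 7: Shift 1→Bakr, Shift 2→Gallo, Shift 3→Quispe, Shift 4→Singh, Shift 5→Singh, Shift 6→Rossi, Shift 7→Rossi.
Loads: Gallo 1/1, Rossi 2/2, Bakr 1/1, Quispe 1/1, Singh 2/2.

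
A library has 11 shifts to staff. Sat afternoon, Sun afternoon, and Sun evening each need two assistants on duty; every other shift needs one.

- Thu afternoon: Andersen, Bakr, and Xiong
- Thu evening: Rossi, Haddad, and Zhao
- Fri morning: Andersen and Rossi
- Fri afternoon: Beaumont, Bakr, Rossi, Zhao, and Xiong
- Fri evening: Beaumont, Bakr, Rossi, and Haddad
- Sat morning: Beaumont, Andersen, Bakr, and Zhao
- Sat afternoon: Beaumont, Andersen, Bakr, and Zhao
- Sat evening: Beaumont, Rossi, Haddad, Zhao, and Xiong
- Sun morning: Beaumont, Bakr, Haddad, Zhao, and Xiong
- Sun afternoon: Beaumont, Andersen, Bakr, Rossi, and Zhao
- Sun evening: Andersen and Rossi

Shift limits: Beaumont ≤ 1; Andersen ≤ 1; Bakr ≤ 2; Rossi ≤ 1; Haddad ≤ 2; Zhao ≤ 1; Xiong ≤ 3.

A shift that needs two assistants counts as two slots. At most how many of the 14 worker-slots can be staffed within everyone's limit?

11

Total capacity across all assistants is 1+1+2+1+2+1+3 = 11, and 14 slots are needed, so at most 11 can be filled.
An assignment achieving 11: Thu afternoon→Bakr, Thu evening→Haddad, Fri morning→Andersen, Fri afternoon→Xiong, Fri evening→Haddad, Sat morning→Beaumont, Sat afternoon→Bakr+Zhao, Sat evening→Xiong, Sun morning→Xiong, Sun evening→Rossi.
Loads: Beaumont 1/1, Andersen 1/1, Bakr 2/2, Rossi 1/1, Haddad 2/2, Zhao 1/1, Xiong 3/3.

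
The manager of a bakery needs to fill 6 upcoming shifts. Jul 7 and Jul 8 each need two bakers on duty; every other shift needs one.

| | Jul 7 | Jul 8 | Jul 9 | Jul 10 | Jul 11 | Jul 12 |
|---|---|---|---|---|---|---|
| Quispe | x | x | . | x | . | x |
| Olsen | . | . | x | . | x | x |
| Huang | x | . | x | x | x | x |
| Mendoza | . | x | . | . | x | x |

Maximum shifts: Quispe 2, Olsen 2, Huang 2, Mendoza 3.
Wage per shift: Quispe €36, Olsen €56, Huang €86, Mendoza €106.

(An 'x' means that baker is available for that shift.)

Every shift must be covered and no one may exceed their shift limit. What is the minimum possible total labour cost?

Jul 7 can only be covered by Quispe and Huang, so that assignment is forced.
Jul 8 can only be covered by Quispe and Mendoza, so that assignment is forced.
Picking the cheapest available baker for each shift independently would cost €448, but that ignores the shift limits.
An optimal schedule: Jul 7→Quispe+Huang, Jul 8→Quispe+Mendoza, Jul 9→Olsen, Jul 10→Huang, Jul 11→Olsen, Jul 12→Mendoza.
Total: 36 + 86 + 36 + 106 + 56 + 86 + 56 + 106 = €568.

€568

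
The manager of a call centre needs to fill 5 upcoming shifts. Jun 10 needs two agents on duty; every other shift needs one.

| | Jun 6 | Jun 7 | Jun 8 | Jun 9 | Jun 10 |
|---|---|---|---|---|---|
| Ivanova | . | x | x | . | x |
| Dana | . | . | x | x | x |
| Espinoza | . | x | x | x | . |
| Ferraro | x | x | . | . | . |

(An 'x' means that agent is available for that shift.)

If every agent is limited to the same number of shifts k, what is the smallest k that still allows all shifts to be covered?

With 4 agents and 6 worker-slots to fill, someone must work at least ⌈6/4⌉ = 2 shifts, so k ≥ 2.
k = 2 works: Jun 6→Ferraro, Jun 7→Ivanova, Jun 8→Espinoza, Jun 9→Dana, Jun 10→Ivanova+Dana.
Loads: Ivanova 2, Dana 2, Espinoza 1, Ferraro 1 — all ≤ 2.

2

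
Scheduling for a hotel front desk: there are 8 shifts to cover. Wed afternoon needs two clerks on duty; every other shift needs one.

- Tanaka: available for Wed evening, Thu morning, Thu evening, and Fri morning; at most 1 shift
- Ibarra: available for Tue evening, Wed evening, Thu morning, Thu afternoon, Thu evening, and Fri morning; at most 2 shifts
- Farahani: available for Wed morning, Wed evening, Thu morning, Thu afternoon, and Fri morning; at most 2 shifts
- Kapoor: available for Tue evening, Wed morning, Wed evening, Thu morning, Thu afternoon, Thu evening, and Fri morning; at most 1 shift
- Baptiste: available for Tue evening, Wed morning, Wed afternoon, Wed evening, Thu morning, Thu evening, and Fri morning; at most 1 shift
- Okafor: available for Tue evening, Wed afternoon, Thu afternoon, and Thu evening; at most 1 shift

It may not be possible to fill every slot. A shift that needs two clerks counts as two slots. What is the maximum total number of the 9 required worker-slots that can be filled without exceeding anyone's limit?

Total capacity across all clerks is 1+2+2+1+1+1 = 8, and 9 slots are needed, so at most 8 can be filled.
An assignment achieving 8: Tue evening→Ibarra, Wed morning→Farahani, Wed afternoon→Baptiste+Okafor, Wed evening→Tanaka, Thu morning→Farahani, Thu afternoon→Ibarra, Thu evening→Kapoor.
Loads: Tanaka 1/1, Ibarra 2/2, Farahani 2/2, Kapoor 1/1, Baptiste 1/1, Okafor 1/1.

8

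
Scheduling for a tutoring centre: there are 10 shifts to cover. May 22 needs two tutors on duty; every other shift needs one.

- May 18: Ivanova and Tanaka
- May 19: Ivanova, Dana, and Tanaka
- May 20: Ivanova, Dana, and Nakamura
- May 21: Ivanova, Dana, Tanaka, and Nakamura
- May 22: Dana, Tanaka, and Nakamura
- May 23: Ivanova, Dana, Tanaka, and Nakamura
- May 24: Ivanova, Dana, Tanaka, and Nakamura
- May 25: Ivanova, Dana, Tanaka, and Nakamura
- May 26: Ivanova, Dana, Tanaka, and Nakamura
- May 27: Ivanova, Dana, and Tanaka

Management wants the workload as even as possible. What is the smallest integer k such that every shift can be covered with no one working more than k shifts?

With 4 tutors and 11 worker-slots to fill, someone must work at least ⌈11/4⌉ = 3 shifts, so k ≥ 3.
k = 3 works: May 18→Ivanova, May 19→Ivanova, May 20→Ivanova, May 21→Dana, May 22→Dana+Tanaka, May 23→Tanaka, May 24→Tanaka, May 25→Nakamura, May 26→Nakamura, May 27→Dana.
Loads: Ivanova 3, Dana 3, Tanaka 3, Nakamura 2 — all ≤ 3.

3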